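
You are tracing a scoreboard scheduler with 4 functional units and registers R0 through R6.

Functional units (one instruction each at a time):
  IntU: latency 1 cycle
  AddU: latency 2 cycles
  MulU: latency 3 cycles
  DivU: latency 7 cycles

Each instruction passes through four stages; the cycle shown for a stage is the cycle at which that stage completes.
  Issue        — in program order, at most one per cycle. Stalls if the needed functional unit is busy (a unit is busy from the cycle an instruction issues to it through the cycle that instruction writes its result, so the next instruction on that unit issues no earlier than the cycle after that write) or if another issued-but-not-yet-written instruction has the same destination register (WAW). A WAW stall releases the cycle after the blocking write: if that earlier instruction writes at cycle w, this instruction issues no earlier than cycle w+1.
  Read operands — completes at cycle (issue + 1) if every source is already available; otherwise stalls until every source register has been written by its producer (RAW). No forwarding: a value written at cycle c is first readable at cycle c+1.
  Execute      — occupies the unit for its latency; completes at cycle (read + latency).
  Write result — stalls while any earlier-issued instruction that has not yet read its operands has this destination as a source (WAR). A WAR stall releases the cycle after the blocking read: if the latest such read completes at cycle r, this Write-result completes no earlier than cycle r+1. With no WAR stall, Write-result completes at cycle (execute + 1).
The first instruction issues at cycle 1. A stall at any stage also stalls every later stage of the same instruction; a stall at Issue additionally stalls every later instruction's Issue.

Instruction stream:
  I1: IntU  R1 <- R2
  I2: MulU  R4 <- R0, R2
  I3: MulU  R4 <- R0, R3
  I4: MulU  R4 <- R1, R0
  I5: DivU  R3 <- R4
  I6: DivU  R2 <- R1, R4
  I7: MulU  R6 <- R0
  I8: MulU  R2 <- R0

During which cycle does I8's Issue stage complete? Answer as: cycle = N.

cycle = 39

t=1  I1→IntU
t=2  I1 RO, I2→MulU
t=3  I1 EX, I2 RO
t=4  I1 WR R1
t=6  I2 EX
t=7  I2 WR R4
t=8  I3→MulU
t=9  I3 RO
t=12  I3 EX
t=13  I3 WR R4
t=14  I4→MulU
t=15  I4 RO, I5→DivU
t=18  I4 EX
t=19  I4 WR R4
t=20  I5 RO
t=27  I5 EX
t=28  I5 WR R3
t=29  I6→DivU
t=30  I6 RO, I7→MulU
t=31  I7 RO
t=34  I7 EX
t=35  I7 WR R6
t=37  I6 EX
t=38  I6 WR R2
t=39  I8→MulU
t=40  I8 RO
t=43  I8 EX
t=44  I8 WR R2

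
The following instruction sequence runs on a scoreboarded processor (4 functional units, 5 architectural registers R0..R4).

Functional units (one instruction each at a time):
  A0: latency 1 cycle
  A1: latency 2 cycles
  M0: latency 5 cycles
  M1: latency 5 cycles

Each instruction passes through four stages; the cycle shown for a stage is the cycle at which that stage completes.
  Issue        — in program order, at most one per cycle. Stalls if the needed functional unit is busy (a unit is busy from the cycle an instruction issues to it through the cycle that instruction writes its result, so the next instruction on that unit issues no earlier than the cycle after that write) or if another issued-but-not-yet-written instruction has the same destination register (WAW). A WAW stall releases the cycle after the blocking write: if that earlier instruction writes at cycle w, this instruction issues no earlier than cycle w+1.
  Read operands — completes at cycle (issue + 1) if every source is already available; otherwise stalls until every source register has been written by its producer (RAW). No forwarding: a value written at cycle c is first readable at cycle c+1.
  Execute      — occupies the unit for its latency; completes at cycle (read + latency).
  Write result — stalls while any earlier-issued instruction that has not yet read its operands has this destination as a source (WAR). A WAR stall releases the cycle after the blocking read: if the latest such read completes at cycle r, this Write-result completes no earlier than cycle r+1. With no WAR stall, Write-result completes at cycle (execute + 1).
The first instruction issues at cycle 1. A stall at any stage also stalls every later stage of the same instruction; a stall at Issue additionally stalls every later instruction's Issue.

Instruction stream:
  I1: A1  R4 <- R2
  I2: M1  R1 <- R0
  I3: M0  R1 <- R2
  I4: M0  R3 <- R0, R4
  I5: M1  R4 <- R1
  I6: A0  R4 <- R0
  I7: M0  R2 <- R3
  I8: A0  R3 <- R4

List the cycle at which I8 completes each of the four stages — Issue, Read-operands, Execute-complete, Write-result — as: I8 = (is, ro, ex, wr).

t=1  I1→A1
t=2  I1 RO · I2→M1
t=3  I2 RO
t=4  I1 EX
t=5  I1 WR R4
t=8  I2 EX
t=9  I2 WR R1
t=10  I3→M0
t=11  I3 RO
t=16  I3 EX
t=17  I3 WR R1
t=18  I4→M0
t=19  I4 RO · I5→M1
t=20  I5 RO
t=24  I4 EX
t=25  I4 WR R3 · I5 EX
t=26  I5 WR R4
t=27  I6→A0
t=28  I6 RO · I7→M0
t=29  I6 EX · I7 RO
t=30  I6 WR R4
t=31  I8→A0
t=32  I8 RO
t=33  I8 EX
t=34  I7 EX · I8 WR R3
t=35  I7 WR R2

I8 = (31, 32, 33, 34)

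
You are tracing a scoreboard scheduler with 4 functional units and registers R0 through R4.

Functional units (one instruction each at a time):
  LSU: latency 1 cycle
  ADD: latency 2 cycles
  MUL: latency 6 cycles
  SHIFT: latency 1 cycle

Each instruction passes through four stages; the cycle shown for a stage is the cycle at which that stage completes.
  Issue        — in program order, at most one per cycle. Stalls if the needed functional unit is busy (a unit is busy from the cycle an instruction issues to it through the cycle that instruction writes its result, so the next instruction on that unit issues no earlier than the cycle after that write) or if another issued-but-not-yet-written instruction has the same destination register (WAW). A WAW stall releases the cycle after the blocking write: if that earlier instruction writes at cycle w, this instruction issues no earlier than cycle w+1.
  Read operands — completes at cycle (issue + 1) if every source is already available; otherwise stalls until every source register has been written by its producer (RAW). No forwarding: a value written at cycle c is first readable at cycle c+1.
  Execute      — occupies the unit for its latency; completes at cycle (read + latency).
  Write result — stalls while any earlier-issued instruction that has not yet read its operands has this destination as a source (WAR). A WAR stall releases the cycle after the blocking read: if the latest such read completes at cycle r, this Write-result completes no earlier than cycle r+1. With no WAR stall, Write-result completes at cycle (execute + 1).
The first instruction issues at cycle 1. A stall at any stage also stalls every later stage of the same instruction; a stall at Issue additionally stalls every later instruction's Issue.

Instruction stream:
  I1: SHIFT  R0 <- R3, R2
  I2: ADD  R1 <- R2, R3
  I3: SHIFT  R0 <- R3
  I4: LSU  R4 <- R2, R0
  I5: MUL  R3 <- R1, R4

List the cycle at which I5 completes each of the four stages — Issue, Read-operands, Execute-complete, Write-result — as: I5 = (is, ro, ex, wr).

I1  is:1  ro:2  ex:3  wr:4
I2  is:2  ro:3  ex:5  wr:6
I3  is:5  ro:6  ex:7  wr:8  — struct: SHIFT busy until I1 writes@4
I4  is:6  ro:9  ex:10  wr:11  — RAW R0: wait I3 write@8
I5  is:7  ro:12  ex:18  wr:19  — RAW R4: wait I4 write@11

I5 = (7, 12, 18, 19)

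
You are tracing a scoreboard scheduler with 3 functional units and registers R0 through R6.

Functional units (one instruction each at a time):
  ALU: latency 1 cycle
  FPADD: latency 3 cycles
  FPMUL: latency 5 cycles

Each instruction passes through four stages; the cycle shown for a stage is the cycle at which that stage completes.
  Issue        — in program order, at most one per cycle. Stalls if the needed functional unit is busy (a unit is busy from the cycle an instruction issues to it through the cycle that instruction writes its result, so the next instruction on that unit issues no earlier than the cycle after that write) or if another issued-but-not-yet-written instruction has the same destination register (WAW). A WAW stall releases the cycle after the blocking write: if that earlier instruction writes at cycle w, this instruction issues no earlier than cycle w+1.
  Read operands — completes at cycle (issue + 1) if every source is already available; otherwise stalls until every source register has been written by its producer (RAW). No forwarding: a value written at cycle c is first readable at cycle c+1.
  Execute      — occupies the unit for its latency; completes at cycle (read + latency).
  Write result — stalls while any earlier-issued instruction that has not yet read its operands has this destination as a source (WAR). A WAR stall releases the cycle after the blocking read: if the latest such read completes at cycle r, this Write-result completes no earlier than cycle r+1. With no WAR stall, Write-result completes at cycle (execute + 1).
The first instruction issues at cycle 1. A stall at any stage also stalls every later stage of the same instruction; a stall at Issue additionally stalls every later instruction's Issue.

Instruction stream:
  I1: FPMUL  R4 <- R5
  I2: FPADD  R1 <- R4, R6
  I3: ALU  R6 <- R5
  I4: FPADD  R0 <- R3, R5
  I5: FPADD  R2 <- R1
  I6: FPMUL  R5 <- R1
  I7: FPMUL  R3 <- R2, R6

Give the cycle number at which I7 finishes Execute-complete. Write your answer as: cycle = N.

cycle = 35

t=1  I1 dispatched to FPMUL
t=2  I1 operands ready | I2 dispatched to FPADD
t=3  I3 dispatched to ALU
t=4  I3 operands ready
t=5  I3 complete
t=7  I1 complete
t=8  R4←I1
t=9  I2 operands ready
t=10  R6←I3
t=12  I2 complete
t=13  R1←I2
t=14  I4 dispatched to FPADD
t=15  I4 operands ready
t=18  I4 complete
t=19  R0←I4
t=20  I5 dispatched to FPADD
t=21  I5 operands ready | I6 dispatched to FPMUL
t=22  I6 operands ready
t=24  I5 complete
t=25  R2←I5
t=27  I6 complete
t=28  R5←I6
t=29  I7 dispatched to FPMUL
t=30  I7 operands ready
t=35  I7 complete
t=36  R3←I7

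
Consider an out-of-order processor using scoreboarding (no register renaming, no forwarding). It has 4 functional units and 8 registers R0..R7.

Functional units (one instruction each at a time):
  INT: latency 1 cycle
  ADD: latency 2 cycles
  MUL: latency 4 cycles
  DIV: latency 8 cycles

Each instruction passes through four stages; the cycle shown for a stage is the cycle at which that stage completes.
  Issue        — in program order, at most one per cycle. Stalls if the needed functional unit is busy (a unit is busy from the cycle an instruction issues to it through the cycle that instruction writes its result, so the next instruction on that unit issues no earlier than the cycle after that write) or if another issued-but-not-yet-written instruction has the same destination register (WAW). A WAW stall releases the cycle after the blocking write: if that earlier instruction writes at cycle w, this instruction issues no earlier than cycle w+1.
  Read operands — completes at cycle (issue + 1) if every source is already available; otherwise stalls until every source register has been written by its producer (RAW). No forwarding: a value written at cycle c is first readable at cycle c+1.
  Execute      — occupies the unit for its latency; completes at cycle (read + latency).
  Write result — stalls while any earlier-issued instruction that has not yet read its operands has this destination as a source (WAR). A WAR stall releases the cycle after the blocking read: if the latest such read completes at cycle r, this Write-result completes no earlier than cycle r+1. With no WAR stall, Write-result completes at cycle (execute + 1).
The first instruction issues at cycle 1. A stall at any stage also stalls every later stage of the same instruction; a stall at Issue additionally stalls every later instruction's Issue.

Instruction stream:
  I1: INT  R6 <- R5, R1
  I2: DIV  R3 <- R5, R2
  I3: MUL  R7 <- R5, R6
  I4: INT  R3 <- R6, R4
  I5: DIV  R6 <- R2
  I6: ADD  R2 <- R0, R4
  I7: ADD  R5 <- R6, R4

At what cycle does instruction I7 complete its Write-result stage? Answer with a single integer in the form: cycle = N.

[1] I1 dispatched to INT
[2] I1 operands ready; I2 dispatched to DIV
[3] I1 complete; I2 operands ready; I3 dispatched to MUL
[4] R6←I1
[5] I3 operands ready
[9] I3 complete
[10] R7←I3
[11] I2 complete
[12] R3←I2
[13] I4 dispatched to INT
[14] I4 operands ready; I5 dispatched to DIV
[15] I4 complete; I5 operands ready; I6 dispatched to ADD
[16] R3←I4; I6 operands ready
[18] I6 complete
[19] R2←I6
[20] I7 dispatched to ADD
[23] I5 complete
[24] R6←I5
[25] I7 operands ready
[27] I7 complete
[28] R5←I7

cycle = 28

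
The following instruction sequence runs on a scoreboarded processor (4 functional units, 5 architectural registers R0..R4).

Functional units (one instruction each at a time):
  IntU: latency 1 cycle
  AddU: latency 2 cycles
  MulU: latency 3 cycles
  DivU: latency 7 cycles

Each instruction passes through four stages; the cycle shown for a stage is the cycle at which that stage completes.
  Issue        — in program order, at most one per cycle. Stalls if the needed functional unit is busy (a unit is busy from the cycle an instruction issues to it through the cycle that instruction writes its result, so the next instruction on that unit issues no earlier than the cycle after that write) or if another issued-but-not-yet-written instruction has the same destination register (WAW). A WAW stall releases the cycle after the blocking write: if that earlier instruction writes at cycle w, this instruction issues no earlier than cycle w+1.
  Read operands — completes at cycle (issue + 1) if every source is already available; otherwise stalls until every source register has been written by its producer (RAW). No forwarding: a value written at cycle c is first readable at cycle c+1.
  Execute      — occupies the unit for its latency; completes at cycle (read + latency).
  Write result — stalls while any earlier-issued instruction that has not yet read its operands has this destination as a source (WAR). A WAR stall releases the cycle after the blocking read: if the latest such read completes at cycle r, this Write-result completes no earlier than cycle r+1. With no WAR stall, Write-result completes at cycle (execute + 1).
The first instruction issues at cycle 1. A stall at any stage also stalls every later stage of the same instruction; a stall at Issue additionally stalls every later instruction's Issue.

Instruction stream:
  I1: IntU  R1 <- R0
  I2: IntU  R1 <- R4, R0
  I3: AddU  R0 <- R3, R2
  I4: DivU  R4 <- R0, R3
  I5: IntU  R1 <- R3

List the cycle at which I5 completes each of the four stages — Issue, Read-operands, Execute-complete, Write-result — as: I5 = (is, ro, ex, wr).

I1: IS=1 RO=2 EX=3 WR=4
I2: IS=5 RO=6 EX=7 WR=8  [struct: IntU busy until I1 writes@4]
I3: IS=6 RO=7 EX=9 WR=10
I4: IS=7 RO=11 EX=18 WR=19  [RAW R0: wait I3 write@10]
I5: IS=9 RO=10 EX=11 WR=12  [struct: IntU busy until I2 writes@8]

I5 = (9, 10, 11, 12)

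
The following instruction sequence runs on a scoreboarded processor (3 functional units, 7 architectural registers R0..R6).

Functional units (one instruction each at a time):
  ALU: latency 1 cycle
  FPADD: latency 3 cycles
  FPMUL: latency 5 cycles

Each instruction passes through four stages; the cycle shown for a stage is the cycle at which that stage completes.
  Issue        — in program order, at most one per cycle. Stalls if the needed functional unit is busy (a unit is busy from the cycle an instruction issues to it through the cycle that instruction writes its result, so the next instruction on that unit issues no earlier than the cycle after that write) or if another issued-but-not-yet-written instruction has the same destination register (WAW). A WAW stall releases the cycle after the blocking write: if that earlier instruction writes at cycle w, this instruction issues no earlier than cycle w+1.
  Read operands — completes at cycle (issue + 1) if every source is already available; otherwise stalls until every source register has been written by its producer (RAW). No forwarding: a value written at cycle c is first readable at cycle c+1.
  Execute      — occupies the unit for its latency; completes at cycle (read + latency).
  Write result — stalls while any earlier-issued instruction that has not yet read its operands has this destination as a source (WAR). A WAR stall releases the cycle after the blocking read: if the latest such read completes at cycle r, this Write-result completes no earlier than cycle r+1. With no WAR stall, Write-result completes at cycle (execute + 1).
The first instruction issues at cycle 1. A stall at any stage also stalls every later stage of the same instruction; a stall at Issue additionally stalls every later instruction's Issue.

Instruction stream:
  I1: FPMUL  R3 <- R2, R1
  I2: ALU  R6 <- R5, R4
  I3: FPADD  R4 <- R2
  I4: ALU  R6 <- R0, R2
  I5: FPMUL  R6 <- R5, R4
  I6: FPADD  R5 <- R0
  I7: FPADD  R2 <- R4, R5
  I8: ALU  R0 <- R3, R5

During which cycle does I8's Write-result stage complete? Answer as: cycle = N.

cycle = 21

  I1 | 1 | 2 | 7 | 8
  I2 | 2 | 3 | 4 | 5
  I3 | 3 | 4 | 7 | 8
  I4 | 6 | 7 | 8 | 9   struct: ALU busy until I2 writes@5
  I5 | 10 | 11 | 16 | 17   WAW R6: wait I4 write@9
  I6 | 11 | 12 | 15 | 16
  I7 | 17 | 18 | 21 | 22   struct: FPADD busy until I6 writes@16
  I8 | 18 | 19 | 20 | 21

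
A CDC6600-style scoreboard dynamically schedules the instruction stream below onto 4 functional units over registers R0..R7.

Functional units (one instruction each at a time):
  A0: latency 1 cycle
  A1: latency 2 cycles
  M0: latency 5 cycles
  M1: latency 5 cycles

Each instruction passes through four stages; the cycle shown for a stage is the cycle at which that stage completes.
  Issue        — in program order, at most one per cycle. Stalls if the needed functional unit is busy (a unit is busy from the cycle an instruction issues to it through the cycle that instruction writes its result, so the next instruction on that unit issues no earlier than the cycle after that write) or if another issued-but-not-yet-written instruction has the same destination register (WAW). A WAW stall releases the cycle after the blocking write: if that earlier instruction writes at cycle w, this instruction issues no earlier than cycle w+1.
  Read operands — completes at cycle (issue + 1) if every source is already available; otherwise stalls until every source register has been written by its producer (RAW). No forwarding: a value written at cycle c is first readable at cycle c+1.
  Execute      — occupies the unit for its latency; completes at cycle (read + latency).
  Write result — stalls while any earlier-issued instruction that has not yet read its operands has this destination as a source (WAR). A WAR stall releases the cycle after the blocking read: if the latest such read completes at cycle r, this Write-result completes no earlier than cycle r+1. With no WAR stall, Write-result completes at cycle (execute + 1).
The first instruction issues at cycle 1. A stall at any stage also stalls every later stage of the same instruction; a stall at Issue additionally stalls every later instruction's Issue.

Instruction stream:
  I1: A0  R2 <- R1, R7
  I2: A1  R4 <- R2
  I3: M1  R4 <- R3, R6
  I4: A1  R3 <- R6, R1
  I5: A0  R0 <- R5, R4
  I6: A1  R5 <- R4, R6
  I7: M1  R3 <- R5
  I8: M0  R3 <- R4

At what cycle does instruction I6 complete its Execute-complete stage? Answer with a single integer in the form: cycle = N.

cycle = 19

c1: I1→A0
c2: I1 RO, I2→A1
c3: I1 EX
c4: I1 WR R2
c5: I2 RO
c7: I2 EX
c8: I2 WR R4
c9: I3→M1
c10: I3 RO, I4→A1
c11: I4 RO, I5→A0
c13: I4 EX
c14: I4 WR R3
c15: I3 EX, I6→A1
c16: I3 WR R4
c17: I5 RO, I6 RO, I7→M1
c18: I5 EX
c19: I5 WR R0, I6 EX
c20: I6 WR R5
c21: I7 RO
c26: I7 EX
c27: I7 WR R3
c28: I8→M0
c29: I8 RO
c34: I8 EX
c35: I8 WR R3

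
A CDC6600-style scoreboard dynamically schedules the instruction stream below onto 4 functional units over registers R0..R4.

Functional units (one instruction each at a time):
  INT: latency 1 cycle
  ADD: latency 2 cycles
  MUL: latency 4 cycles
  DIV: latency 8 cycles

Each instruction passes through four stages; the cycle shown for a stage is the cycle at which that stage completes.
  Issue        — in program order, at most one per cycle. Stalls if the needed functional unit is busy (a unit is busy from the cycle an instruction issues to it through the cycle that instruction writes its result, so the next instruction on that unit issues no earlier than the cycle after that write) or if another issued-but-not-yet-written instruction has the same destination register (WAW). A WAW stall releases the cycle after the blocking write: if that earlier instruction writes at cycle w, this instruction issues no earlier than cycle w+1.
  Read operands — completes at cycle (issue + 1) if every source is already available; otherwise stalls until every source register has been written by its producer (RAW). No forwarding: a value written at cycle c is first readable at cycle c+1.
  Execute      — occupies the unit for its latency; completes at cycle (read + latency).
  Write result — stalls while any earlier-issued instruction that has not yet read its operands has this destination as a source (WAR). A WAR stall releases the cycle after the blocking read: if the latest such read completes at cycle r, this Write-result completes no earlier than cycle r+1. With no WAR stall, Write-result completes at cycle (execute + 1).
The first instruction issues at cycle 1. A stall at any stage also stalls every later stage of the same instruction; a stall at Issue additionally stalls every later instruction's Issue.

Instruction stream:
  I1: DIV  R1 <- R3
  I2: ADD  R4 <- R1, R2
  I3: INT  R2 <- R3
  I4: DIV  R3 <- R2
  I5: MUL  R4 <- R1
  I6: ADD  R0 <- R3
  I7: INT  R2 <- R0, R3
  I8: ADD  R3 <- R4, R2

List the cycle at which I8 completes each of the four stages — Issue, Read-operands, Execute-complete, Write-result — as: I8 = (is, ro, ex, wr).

I1 -> (1, 2, 10, 11)
I2 -> (2, 12, 14, 15)  // RAW R1: wait I1 write@11
I3 -> (3, 4, 5, 13)  // WAR R2: wait I2 read@12
I4 -> (12, 14, 22, 23)  // struct: DIV busy until I1 writes@11, RAW R2: wait I3 write@13
I5 -> (16, 17, 21, 22)  // WAW R4: wait I2 write@15
I6 -> (17, 24, 26, 27)  // RAW R3: wait I4 write@23
I7 -> (18, 28, 29, 30)  // RAW R0: wait I6 write@27
I8 -> (28, 31, 33, 34)  // struct: ADD busy until I6 writes@27, RAW R2: wait I7 write@30

I8 = (28, 31, 33, 34)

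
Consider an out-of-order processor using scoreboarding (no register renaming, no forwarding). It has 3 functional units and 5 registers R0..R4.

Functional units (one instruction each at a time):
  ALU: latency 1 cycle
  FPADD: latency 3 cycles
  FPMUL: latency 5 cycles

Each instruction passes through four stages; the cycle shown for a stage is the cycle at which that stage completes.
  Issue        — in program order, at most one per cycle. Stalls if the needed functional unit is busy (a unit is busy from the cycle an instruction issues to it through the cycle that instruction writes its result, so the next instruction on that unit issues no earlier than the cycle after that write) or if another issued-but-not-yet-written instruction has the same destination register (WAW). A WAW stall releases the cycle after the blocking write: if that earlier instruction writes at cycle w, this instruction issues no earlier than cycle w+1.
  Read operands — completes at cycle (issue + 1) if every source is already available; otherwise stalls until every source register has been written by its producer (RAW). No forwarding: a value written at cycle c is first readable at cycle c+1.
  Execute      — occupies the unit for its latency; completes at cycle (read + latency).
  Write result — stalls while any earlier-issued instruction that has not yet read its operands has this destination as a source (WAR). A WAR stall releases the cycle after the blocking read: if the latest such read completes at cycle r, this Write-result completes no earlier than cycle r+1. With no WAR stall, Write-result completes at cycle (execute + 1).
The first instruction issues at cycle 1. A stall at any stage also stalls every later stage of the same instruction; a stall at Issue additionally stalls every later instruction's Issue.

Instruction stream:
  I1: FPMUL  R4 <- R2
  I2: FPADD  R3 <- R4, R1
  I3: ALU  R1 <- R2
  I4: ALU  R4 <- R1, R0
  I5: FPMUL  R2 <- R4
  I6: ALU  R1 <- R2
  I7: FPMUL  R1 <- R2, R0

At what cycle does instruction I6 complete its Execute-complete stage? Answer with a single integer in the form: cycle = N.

t=1  I1 issues→FPMUL
t=2  I1 reads | I2 issues→FPADD
t=3  I3 issues→ALU
t=4  I3 reads
t=5  I3 exec-done
t=7  I1 exec-done
t=8  I1 writes R4
t=9  I2 reads
t=10  I3 writes R1
t=11  I4 issues→ALU
t=12  I2 exec-done | I4 reads | I5 issues→FPMUL
t=13  I2 writes R3 | I4 exec-done
t=14  I4 writes R4
t=15  I5 reads | I6 issues→ALU
t=20  I5 exec-done
t=21  I5 writes R2
t=22  I6 reads
t=23  I6 exec-done
t=24  I6 writes R1
t=25  I7 issues→FPMUL
t=26  I7 reads
t=31  I7 exec-done
t=32  I7 writes R1

cycle = 23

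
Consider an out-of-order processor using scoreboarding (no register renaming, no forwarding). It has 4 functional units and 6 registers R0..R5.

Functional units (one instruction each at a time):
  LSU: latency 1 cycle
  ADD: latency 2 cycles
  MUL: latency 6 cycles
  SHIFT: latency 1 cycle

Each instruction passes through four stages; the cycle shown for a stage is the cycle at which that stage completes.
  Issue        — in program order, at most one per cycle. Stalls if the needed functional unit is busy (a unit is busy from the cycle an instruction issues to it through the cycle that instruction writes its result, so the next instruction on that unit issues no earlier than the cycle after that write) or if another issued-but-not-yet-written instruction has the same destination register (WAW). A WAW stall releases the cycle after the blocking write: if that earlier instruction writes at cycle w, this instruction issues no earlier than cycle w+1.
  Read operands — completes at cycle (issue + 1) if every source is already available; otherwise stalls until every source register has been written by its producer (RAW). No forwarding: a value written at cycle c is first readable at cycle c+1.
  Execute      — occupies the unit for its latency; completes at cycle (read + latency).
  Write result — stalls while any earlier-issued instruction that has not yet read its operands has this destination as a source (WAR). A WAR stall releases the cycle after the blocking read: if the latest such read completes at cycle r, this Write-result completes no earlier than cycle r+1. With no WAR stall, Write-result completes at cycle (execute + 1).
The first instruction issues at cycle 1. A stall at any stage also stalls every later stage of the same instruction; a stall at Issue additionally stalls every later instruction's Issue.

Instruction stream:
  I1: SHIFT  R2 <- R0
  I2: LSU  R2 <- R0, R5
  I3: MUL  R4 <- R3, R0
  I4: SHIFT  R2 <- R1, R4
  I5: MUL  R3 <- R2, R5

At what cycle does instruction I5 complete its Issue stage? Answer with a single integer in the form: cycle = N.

[I1] 1/2/3/4
[I2] 5/6/7/8  (WAW R2: wait I1 write@4)
[I3] 6/7/13/14
[I4] 9/15/16/17  (WAW R2: wait I2 write@8; RAW R4: wait I3 write@14)
[I5] 15/18/24/25  (struct: MUL busy until I3 writes@14; RAW R2: wait I4 write@17)

cycle = 15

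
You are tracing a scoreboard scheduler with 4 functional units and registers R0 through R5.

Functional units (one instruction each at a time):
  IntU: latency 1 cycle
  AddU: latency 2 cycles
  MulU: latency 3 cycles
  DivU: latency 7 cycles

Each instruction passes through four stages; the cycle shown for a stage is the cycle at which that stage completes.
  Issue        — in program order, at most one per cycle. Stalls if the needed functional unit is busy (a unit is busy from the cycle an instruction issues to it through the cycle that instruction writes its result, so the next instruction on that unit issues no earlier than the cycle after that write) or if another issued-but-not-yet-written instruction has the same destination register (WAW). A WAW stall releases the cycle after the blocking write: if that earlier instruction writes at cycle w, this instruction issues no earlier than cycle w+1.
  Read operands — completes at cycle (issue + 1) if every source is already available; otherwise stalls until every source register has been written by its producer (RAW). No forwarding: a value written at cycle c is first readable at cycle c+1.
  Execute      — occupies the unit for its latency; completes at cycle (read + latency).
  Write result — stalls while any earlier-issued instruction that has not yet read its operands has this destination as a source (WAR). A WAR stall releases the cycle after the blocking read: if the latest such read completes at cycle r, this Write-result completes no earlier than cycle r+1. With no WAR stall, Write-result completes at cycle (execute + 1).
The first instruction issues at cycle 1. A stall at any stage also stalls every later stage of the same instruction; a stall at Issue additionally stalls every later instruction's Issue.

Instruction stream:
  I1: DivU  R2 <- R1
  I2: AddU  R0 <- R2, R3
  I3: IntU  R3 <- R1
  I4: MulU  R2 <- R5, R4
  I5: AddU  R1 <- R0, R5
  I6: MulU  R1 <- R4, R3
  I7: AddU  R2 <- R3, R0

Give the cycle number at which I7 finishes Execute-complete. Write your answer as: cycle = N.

c1: I1→DivU
c2: I1 RO · I2→AddU
c3: I3→IntU
c4: I3 RO
c5: I3 EX
c9: I1 EX
c10: I1 WR R2
c11: I2 RO · I4→MulU
c12: I3 WR R3 · I4 RO
c13: I2 EX
c14: I2 WR R0
c15: I4 EX · I5→AddU
c16: I4 WR R2 · I5 RO
c18: I5 EX
c19: I5 WR R1
c20: I6→MulU
c21: I6 RO · I7→AddU
c22: I7 RO
c24: I6 EX · I7 EX
c25: I6 WR R1 · I7 WR R2

cycle = 24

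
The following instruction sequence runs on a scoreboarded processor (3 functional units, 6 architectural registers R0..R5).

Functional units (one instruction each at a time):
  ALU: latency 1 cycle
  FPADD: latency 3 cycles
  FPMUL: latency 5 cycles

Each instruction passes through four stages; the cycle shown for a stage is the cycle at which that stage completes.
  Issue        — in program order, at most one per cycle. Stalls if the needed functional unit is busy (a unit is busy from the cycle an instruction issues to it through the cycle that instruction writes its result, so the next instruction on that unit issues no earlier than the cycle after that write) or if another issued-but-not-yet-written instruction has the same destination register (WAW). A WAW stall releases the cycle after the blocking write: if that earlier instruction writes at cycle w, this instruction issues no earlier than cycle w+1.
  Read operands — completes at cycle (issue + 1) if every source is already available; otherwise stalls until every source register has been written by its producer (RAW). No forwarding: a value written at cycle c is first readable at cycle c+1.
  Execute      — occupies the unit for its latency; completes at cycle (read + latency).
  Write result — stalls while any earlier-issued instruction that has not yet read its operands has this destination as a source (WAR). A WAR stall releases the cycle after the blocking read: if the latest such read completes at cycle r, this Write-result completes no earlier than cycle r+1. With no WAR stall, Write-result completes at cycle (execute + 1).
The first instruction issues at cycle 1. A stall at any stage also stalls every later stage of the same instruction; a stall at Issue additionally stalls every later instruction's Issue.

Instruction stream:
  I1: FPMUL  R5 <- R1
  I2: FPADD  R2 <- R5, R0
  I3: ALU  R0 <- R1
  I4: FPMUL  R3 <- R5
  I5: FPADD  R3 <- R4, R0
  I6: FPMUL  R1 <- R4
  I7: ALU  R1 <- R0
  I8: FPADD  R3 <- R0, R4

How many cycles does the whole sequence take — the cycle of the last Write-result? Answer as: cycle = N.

cycle = 32

c1: I1 issues→FPMUL
c2: I1 reads · I2 issues→FPADD
c3: I3 issues→ALU
c4: I3 reads
c5: I3 exec-done
c7: I1 exec-done
c8: I1 writes R5
c9: I2 reads · I4 issues→FPMUL
c10: I3 writes R0 · I4 reads
c12: I2 exec-done
c13: I2 writes R2
c15: I4 exec-done
c16: I4 writes R3
c17: I5 issues→FPADD
c18: I5 reads · I6 issues→FPMUL
c19: I6 reads
c21: I5 exec-done
c22: I5 writes R3
c24: I6 exec-done
c25: I6 writes R1
c26: I7 issues→ALU
c27: I7 reads · I8 issues→FPADD
c28: I7 exec-done · I8 reads
c29: I7 writes R1
c31: I8 exec-done
c32: I8 writes R3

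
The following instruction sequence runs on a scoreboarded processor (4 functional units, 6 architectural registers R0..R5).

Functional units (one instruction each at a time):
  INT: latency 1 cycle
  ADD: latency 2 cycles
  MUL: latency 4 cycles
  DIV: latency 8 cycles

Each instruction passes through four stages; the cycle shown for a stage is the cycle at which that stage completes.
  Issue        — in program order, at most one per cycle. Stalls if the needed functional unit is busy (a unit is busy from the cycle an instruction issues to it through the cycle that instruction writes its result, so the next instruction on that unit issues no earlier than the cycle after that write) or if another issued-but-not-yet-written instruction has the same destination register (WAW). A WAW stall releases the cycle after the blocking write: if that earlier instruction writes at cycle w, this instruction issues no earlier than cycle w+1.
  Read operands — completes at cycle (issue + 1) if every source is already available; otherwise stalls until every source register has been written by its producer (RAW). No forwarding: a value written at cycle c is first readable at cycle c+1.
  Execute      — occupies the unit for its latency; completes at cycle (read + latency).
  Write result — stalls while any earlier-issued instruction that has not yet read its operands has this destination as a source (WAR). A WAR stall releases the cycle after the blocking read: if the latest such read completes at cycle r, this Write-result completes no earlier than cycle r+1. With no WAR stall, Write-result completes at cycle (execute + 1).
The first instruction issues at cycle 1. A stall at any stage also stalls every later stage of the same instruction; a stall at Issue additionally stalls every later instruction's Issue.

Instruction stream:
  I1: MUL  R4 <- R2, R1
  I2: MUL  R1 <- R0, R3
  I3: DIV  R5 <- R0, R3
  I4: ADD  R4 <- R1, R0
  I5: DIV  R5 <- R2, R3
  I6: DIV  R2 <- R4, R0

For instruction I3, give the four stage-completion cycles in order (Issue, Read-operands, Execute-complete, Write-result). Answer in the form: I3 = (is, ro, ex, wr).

I3 = (9, 10, 18, 19)

I1  is:1  ro:2  ex:6  wr:7
I2  is:8  ro:9  ex:13  wr:14  — struct: MUL busy until I1 writes@7
I3  is:9  ro:10  ex:18  wr:19
I4  is:10  ro:15  ex:17  wr:18  — RAW R1: wait I2 write@14
I5  is:20  ro:21  ex:29  wr:30  — struct: DIV busy until I3 writes@19
I6  is:31  ro:32  ex:40  wr:41  — struct: DIV busy until I5 writes@30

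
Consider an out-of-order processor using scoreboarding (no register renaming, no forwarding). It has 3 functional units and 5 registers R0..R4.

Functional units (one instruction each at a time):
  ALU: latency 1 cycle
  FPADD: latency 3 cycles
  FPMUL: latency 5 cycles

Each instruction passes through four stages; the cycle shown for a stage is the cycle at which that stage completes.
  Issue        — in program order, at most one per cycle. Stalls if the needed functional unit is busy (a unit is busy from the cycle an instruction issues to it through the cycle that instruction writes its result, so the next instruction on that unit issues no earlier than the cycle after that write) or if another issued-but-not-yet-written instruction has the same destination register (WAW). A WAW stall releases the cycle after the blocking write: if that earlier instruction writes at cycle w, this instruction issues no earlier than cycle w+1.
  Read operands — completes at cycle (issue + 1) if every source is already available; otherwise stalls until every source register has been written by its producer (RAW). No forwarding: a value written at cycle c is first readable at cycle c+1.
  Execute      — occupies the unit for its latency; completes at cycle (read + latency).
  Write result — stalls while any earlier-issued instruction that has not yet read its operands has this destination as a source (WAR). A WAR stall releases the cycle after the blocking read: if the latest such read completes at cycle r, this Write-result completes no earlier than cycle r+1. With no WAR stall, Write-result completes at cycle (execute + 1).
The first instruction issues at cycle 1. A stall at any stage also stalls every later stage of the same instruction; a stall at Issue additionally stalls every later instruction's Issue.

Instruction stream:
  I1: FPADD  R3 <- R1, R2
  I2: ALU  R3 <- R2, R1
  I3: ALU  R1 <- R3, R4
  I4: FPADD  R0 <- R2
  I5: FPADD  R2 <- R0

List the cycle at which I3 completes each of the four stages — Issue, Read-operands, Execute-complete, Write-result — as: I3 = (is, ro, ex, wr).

I3 = (11, 12, 13, 14)

c1: I1 issues→FPADD
c2: I1 reads
c5: I1 exec-done
c6: I1 writes R3
c7: I2 issues→ALU
c8: I2 reads
c9: I2 exec-done
c10: I2 writes R3
c11: I3 issues→ALU
c12: I3 reads · I4 issues→FPADD
c13: I3 exec-done · I4 reads
c14: I3 writes R1
c16: I4 exec-done
c17: I4 writes R0
c18: I5 issues→FPADD
c19: I5 reads
c22: I5 exec-done
c23: I5 writes R2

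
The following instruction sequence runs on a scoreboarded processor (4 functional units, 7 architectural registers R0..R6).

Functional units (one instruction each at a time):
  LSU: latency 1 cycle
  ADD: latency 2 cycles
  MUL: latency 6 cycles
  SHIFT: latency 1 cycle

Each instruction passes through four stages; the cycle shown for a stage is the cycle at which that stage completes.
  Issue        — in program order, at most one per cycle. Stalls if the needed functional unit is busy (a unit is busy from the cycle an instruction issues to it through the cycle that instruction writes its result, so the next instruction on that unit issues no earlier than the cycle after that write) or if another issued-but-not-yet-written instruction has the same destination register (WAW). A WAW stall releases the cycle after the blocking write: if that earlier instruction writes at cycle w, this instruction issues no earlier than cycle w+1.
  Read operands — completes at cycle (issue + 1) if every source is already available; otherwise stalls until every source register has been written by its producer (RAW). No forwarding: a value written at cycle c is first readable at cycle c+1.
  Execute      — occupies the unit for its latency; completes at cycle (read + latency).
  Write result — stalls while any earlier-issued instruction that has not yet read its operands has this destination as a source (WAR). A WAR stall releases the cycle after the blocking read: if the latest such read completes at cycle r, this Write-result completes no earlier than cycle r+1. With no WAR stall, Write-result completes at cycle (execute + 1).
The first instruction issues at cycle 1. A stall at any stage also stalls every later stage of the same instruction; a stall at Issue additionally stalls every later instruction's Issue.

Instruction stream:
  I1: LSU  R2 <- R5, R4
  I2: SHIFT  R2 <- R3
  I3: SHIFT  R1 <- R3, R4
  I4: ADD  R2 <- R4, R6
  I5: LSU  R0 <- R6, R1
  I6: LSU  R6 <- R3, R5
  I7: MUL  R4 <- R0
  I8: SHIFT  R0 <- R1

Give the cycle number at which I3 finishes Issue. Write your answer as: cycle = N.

cycle = 9

c1: I1 dispatched to LSU
c2: I1 operands ready
c3: I1 complete
c4: R2←I1
c5: I2 dispatched to SHIFT
c6: I2 operands ready
c7: I2 complete
c8: R2←I2
c9: I3 dispatched to SHIFT
c10: I3 operands ready · I4 dispatched to ADD
c11: I3 complete · I4 operands ready · I5 dispatched to LSU
c12: R1←I3
c13: I4 complete · I5 operands ready
c14: R2←I4 · I5 complete
c15: R0←I5
c16: I6 dispatched to LSU
c17: I6 operands ready · I7 dispatched to MUL
c18: I6 complete · I7 operands ready · I8 dispatched to SHIFT
c19: R6←I6 · I8 operands ready
c20: I8 complete
c21: R0←I8
c24: I7 complete
c25: R4←I7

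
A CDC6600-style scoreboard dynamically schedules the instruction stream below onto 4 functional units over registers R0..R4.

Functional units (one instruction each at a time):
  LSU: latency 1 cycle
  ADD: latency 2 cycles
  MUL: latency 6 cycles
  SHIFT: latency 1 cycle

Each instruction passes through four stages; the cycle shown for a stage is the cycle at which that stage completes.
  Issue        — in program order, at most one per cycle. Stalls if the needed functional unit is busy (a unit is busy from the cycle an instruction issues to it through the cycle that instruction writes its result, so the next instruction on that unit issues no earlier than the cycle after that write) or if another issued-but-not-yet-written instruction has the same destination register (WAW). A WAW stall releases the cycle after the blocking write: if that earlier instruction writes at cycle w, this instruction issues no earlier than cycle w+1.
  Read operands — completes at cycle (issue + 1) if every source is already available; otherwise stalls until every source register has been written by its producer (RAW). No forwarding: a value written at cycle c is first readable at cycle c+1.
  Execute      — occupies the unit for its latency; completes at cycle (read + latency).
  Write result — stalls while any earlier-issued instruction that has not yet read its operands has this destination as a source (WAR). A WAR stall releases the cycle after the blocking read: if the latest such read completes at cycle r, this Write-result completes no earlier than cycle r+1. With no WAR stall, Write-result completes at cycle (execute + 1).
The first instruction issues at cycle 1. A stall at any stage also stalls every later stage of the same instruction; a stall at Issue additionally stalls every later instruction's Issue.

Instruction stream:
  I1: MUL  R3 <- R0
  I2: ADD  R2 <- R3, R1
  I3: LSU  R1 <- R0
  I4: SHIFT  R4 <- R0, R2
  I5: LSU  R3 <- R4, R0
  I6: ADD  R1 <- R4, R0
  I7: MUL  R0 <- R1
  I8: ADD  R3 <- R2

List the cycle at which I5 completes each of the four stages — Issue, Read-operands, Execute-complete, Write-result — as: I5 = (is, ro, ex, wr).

I5 = (12, 17, 18, 19)

  I1 | 1 | 2 | 8 | 9
  I2 | 2 | 10 | 12 | 13   RAW R3: wait I1 write@9
  I3 | 3 | 4 | 5 | 11   WAR R1: wait I2 read@10
  I4 | 4 | 14 | 15 | 16   RAW R2: wait I2 write@13
  I5 | 12 | 17 | 18 | 19   struct: LSU busy until I3 writes@11 · RAW R4: wait I4 write@16
  I6 | 14 | 17 | 19 | 20   struct: ADD busy until I2 writes@13 · RAW R4: wait I4 write@16
  I7 | 15 | 21 | 27 | 28   RAW R1: wait I6 write@20
  I8 | 21 | 22 | 24 | 25   struct: ADD busy until I6 writes@20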